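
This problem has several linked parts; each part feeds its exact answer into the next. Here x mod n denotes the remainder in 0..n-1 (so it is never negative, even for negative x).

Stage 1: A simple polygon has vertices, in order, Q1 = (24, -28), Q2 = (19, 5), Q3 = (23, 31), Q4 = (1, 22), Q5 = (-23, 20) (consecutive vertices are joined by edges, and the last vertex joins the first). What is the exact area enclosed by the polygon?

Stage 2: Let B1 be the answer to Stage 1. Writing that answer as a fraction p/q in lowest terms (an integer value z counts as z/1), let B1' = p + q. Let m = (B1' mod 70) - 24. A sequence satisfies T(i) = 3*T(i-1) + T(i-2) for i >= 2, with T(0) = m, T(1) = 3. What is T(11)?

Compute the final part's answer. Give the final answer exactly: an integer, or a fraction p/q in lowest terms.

1666716

Stage 1: cross terms: (24*5 - 19*-28)=652, (19*31 - 23*5)=474, (23*22 - 1*31)=475, (1*20 - -23*22)=526, (-23*-28 - 24*20)=164; twice the area = |2291| = 2291; area = 2291/2; answer 2291/2
Stage 2: B1 = 2291/2; threaded value p + q = 2293; m = 29; T(2) = 3*(3) + 1*(29) = 38; iterating: T(2)=38, T(3)=117, T(4)=389, T(5)=1284, T(6)=4241, T(7)=14007, T(8)=46262, T(9)=152793, T(10)=504641, T(11)=1666716; answer 1666716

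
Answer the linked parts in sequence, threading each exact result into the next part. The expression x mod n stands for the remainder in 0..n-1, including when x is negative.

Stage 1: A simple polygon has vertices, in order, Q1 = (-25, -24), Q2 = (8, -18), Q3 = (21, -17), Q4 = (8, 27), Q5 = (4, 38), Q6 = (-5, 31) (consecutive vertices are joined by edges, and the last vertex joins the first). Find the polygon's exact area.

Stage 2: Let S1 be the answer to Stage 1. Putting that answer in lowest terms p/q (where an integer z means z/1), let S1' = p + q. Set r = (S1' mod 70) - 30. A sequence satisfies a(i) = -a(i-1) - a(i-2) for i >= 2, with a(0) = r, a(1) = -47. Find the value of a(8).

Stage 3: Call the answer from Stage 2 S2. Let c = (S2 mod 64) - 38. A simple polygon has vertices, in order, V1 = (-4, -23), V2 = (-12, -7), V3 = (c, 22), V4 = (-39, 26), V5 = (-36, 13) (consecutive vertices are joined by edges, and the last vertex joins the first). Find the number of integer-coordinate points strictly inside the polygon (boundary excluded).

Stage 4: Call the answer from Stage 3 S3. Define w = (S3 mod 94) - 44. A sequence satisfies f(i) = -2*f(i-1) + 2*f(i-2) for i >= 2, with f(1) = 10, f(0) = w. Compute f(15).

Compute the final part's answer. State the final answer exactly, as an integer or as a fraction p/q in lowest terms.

-15902720

Stage 1: cross terms: (-25*-18 - 8*-24)=642, (8*-17 - 21*-18)=242, (21*27 - 8*-17)=703, (8*38 - 4*27)=196, (4*31 - -5*38)=314, (-5*-24 - -25*31)=895; twice the area = |2992| = 2992; area = 1496; answer 1496
Stage 2: S1 = 1496; threaded value p + q = 1497; r = -3; a(2) = -1*(-47) - 1*(-3) = 50; iterating: a(2)=50, a(3)=-3, a(4)=-47, a(5)=50, a(6)=-3, a(7)=-47, a(8)=50; answer 50
Stage 3: S2 = 50; c = 12; cross terms: (-4*-7 - -12*-23)=-248, (-12*22 - 12*-7)=-180, (12*26 - -39*22)=1170, (-39*13 - -36*26)=429, (-36*-23 - -4*13)=880; twice the area = |2051| = 2051; area = 2051/2; boundary points = 8 + 1 + 1 + 1 + 4 = 15; strictly interior points = area - boundary/2 + 1 = 1019; answer 1019
Stage 4: S3 = 1019; w = 35; f(2) = -2*(10) + 2*(35) = 50; iterating: f(2)=50, f(3)=-80, f(4)=260, f(5)=-680, f(6)=1880, f(7)=-5120, f(8)=14000, f(9)=-38240, f(10)=104480, f(11)=-285440, f(12)=779840, f(13)=-2130560, f(14)=5820800, f(15)=-15902720; answer -15902720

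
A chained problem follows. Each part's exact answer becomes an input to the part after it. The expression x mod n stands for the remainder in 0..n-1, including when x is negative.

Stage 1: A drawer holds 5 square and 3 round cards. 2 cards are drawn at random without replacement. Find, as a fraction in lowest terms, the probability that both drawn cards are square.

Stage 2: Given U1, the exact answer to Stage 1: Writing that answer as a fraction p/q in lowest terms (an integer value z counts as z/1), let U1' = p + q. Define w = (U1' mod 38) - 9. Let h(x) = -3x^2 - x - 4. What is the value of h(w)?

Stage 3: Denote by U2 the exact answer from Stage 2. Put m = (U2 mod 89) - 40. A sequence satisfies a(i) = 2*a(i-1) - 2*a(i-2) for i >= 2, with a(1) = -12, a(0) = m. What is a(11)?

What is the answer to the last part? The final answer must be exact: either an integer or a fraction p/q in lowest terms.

-512

Stage 1: total draws C(8,2) = 28; favorable C(5,2) = 10; P = 5/14; answer 5/14
Stage 2: U1 = 5/14; threaded value p + q = 19; w = 10; -3*(10)^2 - 1*(10)^1 - 4 = (-300) + (-10) + (-4) = -314; answer -314
Stage 3: U2 = -314; m = 2; a(2) = 2*(-12) - 2*(2) = -28; iterating: a(2)=-28, a(3)=-32, a(4)=-8, a(5)=48, a(6)=112, a(7)=128, a(8)=32, a(9)=-192, a(10)=-448, a(11)=-512; answer -512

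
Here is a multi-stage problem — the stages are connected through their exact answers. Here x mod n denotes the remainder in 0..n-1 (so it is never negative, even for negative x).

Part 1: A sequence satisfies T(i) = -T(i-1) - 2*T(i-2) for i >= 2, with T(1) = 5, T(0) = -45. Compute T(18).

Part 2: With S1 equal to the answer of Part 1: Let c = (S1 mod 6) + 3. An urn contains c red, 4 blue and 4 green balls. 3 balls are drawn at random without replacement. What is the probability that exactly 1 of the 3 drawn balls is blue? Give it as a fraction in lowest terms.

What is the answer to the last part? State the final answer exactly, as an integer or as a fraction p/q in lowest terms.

Part 1: T(2) = -1*(5) - 2*(-45) = 85; iterating: T(2)=85, T(3)=-95, T(4)=-75, T(5)=265, T(6)=-115, T(7)=-415, T(8)=645, T(9)=185, T(10)=-1475, T(11)=1105, T(12)=1845, T(13)=-4055, T(14)=365, T(15)=7745, T(16)=-8475, T(17)=-7015, T(18)=23965; answer 23965
Part 2: S1 = 23965; c = 4; total draws C(12,3) = 220; favorable C(4,1)*C(8,2) = 112; P = 28/55; answer 28/55

28/55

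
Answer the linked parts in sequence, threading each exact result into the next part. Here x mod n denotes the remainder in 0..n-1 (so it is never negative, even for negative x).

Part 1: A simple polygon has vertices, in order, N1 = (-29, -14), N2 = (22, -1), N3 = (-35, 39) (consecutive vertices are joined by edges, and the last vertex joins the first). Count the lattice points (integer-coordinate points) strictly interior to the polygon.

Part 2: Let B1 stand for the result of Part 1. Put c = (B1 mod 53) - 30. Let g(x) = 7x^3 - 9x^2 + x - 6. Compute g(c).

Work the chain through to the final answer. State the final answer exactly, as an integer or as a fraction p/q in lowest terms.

-43764

Part 1: cross terms: (-29*-1 - 22*-14)=337, (22*39 - -35*-1)=823, (-35*-14 - -29*39)=1621; twice the area = |2781| = 2781; area = 2781/2; boundary points = 1 + 1 + 1 = 3; strictly interior points = area - boundary/2 + 1 = 1390; answer 1390
Part 2: B1 = 1390; c = -18; 7*(-18)^3 - 9*(-18)^2 + 1*(-18)^1 - 6 = (-40824) + (-2916) + (-18) + (-6) = -43764; answer -43764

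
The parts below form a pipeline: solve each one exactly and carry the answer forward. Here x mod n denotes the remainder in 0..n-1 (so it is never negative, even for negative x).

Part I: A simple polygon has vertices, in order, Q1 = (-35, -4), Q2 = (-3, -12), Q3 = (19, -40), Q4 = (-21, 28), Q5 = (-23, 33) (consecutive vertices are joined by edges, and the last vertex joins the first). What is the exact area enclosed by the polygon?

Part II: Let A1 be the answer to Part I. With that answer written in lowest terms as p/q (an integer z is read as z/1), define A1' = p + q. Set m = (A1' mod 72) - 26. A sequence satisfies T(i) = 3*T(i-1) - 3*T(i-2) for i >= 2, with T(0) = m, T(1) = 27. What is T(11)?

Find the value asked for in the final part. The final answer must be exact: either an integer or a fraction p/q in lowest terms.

Part I: cross terms: (-35*-12 - -3*-4)=408, (-3*-40 - 19*-12)=348, (19*28 - -21*-40)=-308, (-21*33 - -23*28)=-49, (-23*-4 - -35*33)=1247; twice the area = |1646| = 1646; area = 823; answer 823
Part II: A1 = 823; threaded value p + q = 824; m = 6; T(2) = 3*(27) - 3*(6) = 63; iterating: T(2)=63, T(3)=108, T(4)=135, T(5)=81, T(6)=-162, T(7)=-729, T(8)=-1701, T(9)=-2916, T(10)=-3645, T(11)=-2187; answer -2187

-2187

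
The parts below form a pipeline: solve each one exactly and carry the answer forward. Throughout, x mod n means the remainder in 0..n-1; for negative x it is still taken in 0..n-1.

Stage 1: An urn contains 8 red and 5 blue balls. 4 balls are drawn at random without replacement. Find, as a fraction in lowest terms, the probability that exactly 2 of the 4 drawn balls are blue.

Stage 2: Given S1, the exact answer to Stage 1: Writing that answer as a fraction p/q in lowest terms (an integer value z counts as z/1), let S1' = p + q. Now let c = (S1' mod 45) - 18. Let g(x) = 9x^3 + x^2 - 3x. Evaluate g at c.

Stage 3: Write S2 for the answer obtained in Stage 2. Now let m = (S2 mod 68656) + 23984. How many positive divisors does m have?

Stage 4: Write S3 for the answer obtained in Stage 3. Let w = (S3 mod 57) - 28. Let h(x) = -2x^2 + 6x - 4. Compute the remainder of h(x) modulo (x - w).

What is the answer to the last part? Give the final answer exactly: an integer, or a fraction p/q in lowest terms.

-924

Stage 1: total draws C(13,4) = 715; favorable C(5,2)*C(8,2) = 280; P = 56/143; answer 56/143
Stage 2: S1 = 56/143; threaded value p + q = 199; c = 1; 9*(1)^3 + 1*(1)^2 - 3*(1)^1 = (9) + (1) + (-3) = 7; answer 7
Stage 3: S2 = 7; m = 23991; 23991 = 3 * 11 * 727; number of divisors = (1+1) * (1+1) * (1+1) = 8; answer 8
Stage 4: S3 = 8; w = -20; remainder = value at the root: -2*(-20)^2 + 6*(-20)^1 - 4 = (-800) + (-120) + (-4) = -924; answer -924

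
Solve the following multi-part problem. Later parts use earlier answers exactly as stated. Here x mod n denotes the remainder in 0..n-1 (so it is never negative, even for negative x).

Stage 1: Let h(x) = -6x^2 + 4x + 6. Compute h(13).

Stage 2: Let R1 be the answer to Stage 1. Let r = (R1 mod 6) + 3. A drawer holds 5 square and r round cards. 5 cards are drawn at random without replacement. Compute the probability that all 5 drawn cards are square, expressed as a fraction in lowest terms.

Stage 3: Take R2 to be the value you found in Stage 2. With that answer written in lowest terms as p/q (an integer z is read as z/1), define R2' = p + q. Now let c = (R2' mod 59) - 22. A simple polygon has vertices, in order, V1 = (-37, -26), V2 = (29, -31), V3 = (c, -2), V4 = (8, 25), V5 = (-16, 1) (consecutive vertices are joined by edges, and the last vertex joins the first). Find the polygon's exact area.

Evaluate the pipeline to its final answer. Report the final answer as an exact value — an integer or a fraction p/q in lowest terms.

Stage 1: -6*(13)^2 + 4*(13)^1 + 6 = (-1014) + (52) + (6) = -956; answer -956
Stage 2: R1 = -956; r = 7; total draws C(12,5) = 792; favorable C(5,5) = 1; P = 1/792; answer 1/792
Stage 3: R2 = 1/792; threaded value p + q = 793; c = 4; cross terms: (-37*-31 - 29*-26)=1901, (29*-2 - 4*-31)=66, (4*25 - 8*-2)=116, (8*1 - -16*25)=408, (-16*-26 - -37*1)=453; twice the area = |2944| = 2944; area = 1472; answer 1472

1472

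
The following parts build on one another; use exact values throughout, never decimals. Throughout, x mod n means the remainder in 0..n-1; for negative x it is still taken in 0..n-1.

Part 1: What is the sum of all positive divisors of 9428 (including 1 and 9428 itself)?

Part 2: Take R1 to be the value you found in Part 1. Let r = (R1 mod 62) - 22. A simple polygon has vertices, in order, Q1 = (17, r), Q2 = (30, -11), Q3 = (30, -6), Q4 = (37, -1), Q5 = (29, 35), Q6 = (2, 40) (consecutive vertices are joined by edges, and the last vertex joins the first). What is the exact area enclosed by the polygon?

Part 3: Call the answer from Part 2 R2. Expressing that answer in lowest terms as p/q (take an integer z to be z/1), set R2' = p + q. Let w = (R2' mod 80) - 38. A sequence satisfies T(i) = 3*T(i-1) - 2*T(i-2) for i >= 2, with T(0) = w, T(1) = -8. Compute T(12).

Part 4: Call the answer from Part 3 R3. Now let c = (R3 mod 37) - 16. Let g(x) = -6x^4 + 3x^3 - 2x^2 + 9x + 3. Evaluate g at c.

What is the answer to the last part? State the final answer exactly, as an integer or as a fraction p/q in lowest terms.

Part 1: 9428 = 2^2 * 2357; sigma = (1 + 2 + 4) * (1 + 2357) = 7 * 2358 = 16506; answer 16506
Part 2: R1 = 16506; r = -8; cross terms: (17*-11 - 30*-8)=53, (30*-6 - 30*-11)=150, (30*-1 - 37*-6)=192, (37*35 - 29*-1)=1324, (29*40 - 2*35)=1090, (2*-8 - 17*40)=-696; twice the area = |2113| = 2113; area = 2113/2; answer 2113/2
Part 3: R2 = 2113/2; threaded value p + q = 2115; w = -3; T(2) = 3*(-8) - 2*(-3) = -18; iterating: T(2)=-18, T(3)=-38, T(4)=-78, T(5)=-158, T(6)=-318, T(7)=-638, T(8)=-1278, T(9)=-2558, T(10)=-5118, T(11)=-10238, T(12)=-20478; answer -20478
Part 4: R3 = -20478; c = 4; -6*(4)^4 + 3*(4)^3 - 2*(4)^2 + 9*(4)^1 + 3 = (-1536) + (192) + (-32) + (36) + (3) = -1337; answer -1337

-1337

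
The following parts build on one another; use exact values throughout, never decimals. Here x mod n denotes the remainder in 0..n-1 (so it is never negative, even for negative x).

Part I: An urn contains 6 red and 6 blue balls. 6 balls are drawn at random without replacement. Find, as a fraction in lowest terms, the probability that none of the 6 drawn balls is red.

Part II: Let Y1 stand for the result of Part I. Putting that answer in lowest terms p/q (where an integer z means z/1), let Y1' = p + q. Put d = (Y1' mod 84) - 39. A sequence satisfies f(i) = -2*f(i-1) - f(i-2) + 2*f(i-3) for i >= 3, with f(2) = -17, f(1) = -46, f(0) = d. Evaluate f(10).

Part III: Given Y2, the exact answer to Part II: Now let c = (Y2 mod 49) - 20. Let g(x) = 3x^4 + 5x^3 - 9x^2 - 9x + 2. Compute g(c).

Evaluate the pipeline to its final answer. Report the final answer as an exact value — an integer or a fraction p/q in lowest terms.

Part I: total draws C(12,6) = 924; favorable C(6,6) = 1; P = 1/924; answer 1/924
Part II: Y1 = 1/924; threaded value p + q = 925; d = -38; f(3) = -2*(-17) - 1*(-46) + 2*(-38) = 4; iterating: f(3)=4, f(4)=-83, f(5)=128, f(6)=-165, f(7)=36, f(8)=349, f(9)=-1064, f(10)=1851; answer 1851
Part III: Y2 = 1851; c = 18; 3*(18)^4 + 5*(18)^3 - 9*(18)^2 - 9*(18)^1 + 2 = (314928) + (29160) + (-2916) + (-162) + (2) = 341012; answer 341012

341012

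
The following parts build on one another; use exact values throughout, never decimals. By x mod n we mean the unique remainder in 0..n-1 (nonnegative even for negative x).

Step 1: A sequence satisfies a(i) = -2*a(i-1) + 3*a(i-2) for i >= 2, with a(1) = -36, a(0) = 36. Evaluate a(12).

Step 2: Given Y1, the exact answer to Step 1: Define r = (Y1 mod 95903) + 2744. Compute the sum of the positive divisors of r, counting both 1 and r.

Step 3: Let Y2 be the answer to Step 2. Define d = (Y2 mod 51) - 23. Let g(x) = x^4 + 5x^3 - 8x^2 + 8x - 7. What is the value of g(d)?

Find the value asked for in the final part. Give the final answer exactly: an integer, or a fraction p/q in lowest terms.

214583

Step 1: a(2) = -2*(-36) + 3*(36) = 180; iterating: a(2)=180, a(3)=-468, a(4)=1476, a(5)=-4356, a(6)=13140, a(7)=-39348, a(8)=118116, a(9)=-354276, a(10)=1062900, a(11)=-3188628, a(12)=9565956; answer 9565956
Step 2: Y1 = 9565956; r = 74303; 74303 = 67 * 1109; sigma = (1 + 67) * (1 + 1109) = 68 * 1110 = 75480; answer 75480
Step 3: Y2 = 75480; d = -23; 1*(-23)^4 + 5*(-23)^3 - 8*(-23)^2 + 8*(-23)^1 - 7 = (279841) + (-60835) + (-4232) + (-184) + (-7) = 214583; answer 214583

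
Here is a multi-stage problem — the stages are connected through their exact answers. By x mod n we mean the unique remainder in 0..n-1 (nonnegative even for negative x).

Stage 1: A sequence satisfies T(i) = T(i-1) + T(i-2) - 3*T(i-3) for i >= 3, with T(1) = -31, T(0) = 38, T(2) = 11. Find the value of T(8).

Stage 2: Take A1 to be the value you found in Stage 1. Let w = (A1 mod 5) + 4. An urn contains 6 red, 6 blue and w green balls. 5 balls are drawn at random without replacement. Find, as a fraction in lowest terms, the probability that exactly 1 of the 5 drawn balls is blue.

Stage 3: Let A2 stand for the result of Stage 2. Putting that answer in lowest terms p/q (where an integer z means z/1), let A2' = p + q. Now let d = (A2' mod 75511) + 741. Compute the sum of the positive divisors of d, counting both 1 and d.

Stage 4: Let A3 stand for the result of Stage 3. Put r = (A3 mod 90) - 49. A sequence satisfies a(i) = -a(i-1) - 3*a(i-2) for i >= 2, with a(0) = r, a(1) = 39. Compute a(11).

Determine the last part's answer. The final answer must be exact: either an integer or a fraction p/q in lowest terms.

Stage 1: T(3) = 1*(11) + 1*(-31) - 3*(38) = -134; iterating: T(3)=-134, T(4)=-30, T(5)=-197, T(6)=175, T(7)=68, T(8)=834; answer 834
Stage 2: A1 = 834; w = 8; total draws C(20,5) = 15504; favorable C(6,1)*C(14,4) = 6006; P = 1001/2584; answer 1001/2584
Stage 3: A2 = 1001/2584; threaded value p + q = 3585; d = 4326; 4326 = 2 * 3 * 7 * 103; sigma = (1 + 2) * (1 + 3) * (1 + 7) * (1 + 103) = 3 * 4 * 8 * 104 = 9984; answer 9984
Stage 4: A3 = 9984; r = 35; a(2) = -1*(39) - 3*(35) = -144; iterating: a(2)=-144, a(3)=27, a(4)=405, a(5)=-486, a(6)=-729, a(7)=2187, a(8)=0, a(9)=-6561, a(10)=6561, a(11)=13122; answer 13122

13122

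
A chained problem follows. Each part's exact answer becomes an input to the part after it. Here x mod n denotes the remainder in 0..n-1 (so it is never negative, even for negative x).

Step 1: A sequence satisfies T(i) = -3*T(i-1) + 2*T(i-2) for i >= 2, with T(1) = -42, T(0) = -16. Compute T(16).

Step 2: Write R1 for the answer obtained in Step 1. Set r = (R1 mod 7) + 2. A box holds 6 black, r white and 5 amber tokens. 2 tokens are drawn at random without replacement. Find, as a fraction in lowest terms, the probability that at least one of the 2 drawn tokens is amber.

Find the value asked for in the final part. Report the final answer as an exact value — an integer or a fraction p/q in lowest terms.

80/171

Step 1: T(2) = -3*(-42) + 2*(-16) = 94; iterating: T(2)=94, T(3)=-366, T(4)=1286, T(5)=-4590, T(6)=16342, T(7)=-58206, T(8)=207302, T(9)=-738318, T(10)=2629558, T(11)=-9365310, T(12)=33355046, T(13)=-118795758, T(14)=423097366, T(15)=-1506883614, T(16)=5366845574; answer 5366845574
Step 2: R1 = 5366845574; r = 8; total draws C(19,2) = 171; complement C(14,2) = 91; favorable 171 - 91 = 80; P = 80/171; answer 80/171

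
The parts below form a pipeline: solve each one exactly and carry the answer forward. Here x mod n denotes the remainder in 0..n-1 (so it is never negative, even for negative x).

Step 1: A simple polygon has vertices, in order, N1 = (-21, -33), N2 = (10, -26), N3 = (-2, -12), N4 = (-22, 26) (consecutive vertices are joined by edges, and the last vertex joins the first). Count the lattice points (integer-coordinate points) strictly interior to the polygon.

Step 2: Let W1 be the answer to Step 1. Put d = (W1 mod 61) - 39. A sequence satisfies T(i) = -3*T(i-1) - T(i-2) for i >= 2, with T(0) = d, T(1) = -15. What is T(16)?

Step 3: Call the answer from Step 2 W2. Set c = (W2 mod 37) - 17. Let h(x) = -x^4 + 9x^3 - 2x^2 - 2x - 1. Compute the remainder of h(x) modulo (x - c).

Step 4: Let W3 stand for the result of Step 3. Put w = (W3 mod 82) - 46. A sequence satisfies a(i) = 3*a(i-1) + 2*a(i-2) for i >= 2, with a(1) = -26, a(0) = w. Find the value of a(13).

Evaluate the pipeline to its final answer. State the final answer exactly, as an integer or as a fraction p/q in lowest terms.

-99615464

Step 1: cross terms: (-21*-26 - 10*-33)=876, (10*-12 - -2*-26)=-172, (-2*26 - -22*-12)=-316, (-22*-33 - -21*26)=1272; twice the area = |1660| = 1660; area = 830; boundary points = 1 + 2 + 2 + 1 = 6; strictly interior points = area - boundary/2 + 1 = 828; answer 828
Step 2: W1 = 828; d = -4; T(2) = -3*(-15) - 1*(-4) = 49; iterating: T(2)=49, T(3)=-132, T(4)=347, T(5)=-909, T(6)=2380, T(7)=-6231, T(8)=16313, T(9)=-42708, T(10)=111811, T(11)=-292725, T(12)=766364, T(13)=-2006367, T(14)=5252737, T(15)=-13751844, T(16)=36002795; answer 36002795
Step 3: W2 = 36002795; c = 2; remainder = value at the root: -1*(2)^4 + 9*(2)^3 - 2*(2)^2 - 2*(2)^1 - 1 = (-16) + (72) + (-8) + (-4) + (-1) = 43; answer 43
Step 4: W3 = 43; w = -3; a(2) = 3*(-26) + 2*(-3) = -84; iterating: a(2)=-84, a(3)=-304, a(4)=-1080, a(5)=-3848, a(6)=-13704, a(7)=-48808, a(8)=-173832, a(9)=-619112, a(10)=-2205000, a(11)=-7853224, a(12)=-27969672, a(13)=-99615464; answer -99615464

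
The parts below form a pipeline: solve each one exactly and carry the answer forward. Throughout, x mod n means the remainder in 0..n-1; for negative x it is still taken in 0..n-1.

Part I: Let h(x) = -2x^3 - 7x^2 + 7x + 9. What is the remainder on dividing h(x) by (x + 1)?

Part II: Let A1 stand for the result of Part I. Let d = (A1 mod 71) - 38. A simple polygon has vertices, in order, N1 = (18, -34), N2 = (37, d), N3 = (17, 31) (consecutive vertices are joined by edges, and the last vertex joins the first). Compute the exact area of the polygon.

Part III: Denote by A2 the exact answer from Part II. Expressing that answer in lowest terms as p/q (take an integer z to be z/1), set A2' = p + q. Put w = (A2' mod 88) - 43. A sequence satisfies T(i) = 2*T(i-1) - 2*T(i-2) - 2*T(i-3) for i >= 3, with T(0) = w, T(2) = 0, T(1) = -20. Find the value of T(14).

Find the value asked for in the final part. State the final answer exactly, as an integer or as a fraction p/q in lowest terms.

13440

Part I: remainder = value at the root: -2*(-1)^3 - 7*(-1)^2 + 7*(-1)^1 + 9 = (2) + (-7) + (-7) + (9) = -3; answer -3
Part II: A1 = -3; d = 30; cross terms: (18*30 - 37*-34)=1798, (37*31 - 17*30)=637, (17*-34 - 18*31)=-1136; twice the area = |1299| = 1299; area = 1299/2; answer 1299/2
Part III: A2 = 1299/2; threaded value p + q = 1301; w = 26; T(3) = 2*(0) - 2*(-20) - 2*(26) = -12; iterating: T(3)=-12, T(4)=16, T(5)=56, T(6)=104, T(7)=64, T(8)=-192, T(9)=-720, T(10)=-1184, T(11)=-544, T(12)=2720, T(13)=8896, T(14)=13440; answer 13440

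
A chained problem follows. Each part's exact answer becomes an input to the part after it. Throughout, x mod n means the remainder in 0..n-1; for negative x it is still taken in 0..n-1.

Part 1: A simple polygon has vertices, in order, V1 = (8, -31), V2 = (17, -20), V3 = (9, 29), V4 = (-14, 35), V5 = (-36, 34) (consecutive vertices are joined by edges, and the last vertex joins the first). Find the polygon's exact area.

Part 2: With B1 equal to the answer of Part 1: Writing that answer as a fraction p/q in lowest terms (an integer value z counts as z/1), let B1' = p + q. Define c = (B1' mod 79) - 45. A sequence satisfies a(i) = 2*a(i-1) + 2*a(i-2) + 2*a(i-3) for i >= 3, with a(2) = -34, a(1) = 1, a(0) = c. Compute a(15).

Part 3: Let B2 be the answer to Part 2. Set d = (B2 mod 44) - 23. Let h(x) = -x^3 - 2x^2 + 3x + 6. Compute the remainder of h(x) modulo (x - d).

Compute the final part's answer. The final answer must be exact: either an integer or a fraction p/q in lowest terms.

-5434

Part 1: cross terms: (8*-20 - 17*-31)=367, (17*29 - 9*-20)=673, (9*35 - -14*29)=721, (-14*34 - -36*35)=784, (-36*-31 - 8*34)=844; twice the area = |3389| = 3389; area = 3389/2; answer 3389/2
Part 2: B1 = 3389/2; threaded value p + q = 3391; c = 28; a(3) = 2*(-34) + 2*(1) + 2*(28) = -10; iterating: a(3)=-10, a(4)=-86, a(5)=-260, a(6)=-712, a(7)=-2116, a(8)=-6176, a(9)=-18008, a(10)=-52600, a(11)=-153568, a(12)=-448352, a(13)=-1309040, a(14)=-3821920, a(15)=-11158624; answer -11158624
Part 3: B2 = -11158624; d = 17; remainder = value at the root: -1*(17)^3 - 2*(17)^2 + 3*(17)^1 + 6 = (-4913) + (-578) + (51) + (6) = -5434; answer -5434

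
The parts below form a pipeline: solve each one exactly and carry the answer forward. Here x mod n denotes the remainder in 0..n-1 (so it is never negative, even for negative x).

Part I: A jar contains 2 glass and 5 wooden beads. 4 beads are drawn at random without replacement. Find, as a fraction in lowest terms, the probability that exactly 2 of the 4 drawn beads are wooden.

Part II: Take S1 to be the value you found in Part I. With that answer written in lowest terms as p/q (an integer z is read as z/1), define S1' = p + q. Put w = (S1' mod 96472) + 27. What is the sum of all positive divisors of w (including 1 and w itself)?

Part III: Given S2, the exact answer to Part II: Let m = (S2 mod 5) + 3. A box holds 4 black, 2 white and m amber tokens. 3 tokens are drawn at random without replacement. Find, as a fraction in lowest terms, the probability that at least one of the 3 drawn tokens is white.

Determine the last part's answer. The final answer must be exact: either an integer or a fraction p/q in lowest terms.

Part I: total draws C(7,4) = 35; favorable C(5,2)*C(2,2) = 10; P = 2/7; answer 2/7
Part II: S1 = 2/7; threaded value p + q = 9; w = 36; 36 = 2^2 * 3^2; sigma = (1 + 2 + 4) * (1 + 3 + 9) = 7 * 13 = 91; answer 91
Part III: S2 = 91; m = 4; total draws C(10,3) = 120; complement C(8,3) = 56; favorable 120 - 56 = 64; P = 8/15; answer 8/15

8/15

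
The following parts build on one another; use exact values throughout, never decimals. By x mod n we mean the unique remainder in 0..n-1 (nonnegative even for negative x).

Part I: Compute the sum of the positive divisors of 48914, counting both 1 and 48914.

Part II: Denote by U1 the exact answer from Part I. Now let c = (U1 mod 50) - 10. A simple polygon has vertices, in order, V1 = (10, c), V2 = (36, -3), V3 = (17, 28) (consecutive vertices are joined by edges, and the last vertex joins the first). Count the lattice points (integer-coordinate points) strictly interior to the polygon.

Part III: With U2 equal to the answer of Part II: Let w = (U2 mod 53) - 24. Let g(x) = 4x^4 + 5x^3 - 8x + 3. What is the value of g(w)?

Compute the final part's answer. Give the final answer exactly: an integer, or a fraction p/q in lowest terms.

29820

Part I: 48914 = 2 * 37 * 661; sigma = (1 + 2) * (1 + 37) * (1 + 661) = 3 * 38 * 662 = 75468; answer 75468
Part II: U1 = 75468; c = 8; cross terms: (10*-3 - 36*8)=-318, (36*28 - 17*-3)=1059, (17*8 - 10*28)=-144; twice the area = |597| = 597; area = 597/2; boundary points = 1 + 1 + 1 = 3; strictly interior points = area - boundary/2 + 1 = 298; answer 298
Part III: U2 = 298; w = 9; 4*(9)^4 + 5*(9)^3 - 8*(9)^1 + 3 = (26244) + (3645) + (-72) + (3) = 29820; answer 29820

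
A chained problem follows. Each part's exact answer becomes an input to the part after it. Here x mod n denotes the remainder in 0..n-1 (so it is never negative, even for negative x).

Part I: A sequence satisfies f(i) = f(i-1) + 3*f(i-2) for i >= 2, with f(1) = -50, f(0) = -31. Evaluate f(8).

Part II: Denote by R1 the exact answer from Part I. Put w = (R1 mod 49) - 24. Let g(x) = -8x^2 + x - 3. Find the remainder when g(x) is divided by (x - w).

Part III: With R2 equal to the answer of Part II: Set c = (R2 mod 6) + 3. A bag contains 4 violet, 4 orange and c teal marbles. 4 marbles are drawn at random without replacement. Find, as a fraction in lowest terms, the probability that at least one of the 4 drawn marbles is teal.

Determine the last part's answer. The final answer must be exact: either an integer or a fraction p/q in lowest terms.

26/33

Part I: f(2) = 1*(-50) + 3*(-31) = -143; iterating: f(2)=-143, f(3)=-293, f(4)=-722, f(5)=-1601, f(6)=-3767, f(7)=-8570, f(8)=-19871; answer -19871
Part II: R1 = -19871; w = -1; remainder = value at the root: -8*(-1)^2 + 1*(-1)^1 - 3 = (-8) + (-1) + (-3) = -12; answer -12
Part III: R2 = -12; c = 3; total draws C(11,4) = 330; complement C(8,4) = 70; favorable 330 - 70 = 260; P = 26/33; answer 26/33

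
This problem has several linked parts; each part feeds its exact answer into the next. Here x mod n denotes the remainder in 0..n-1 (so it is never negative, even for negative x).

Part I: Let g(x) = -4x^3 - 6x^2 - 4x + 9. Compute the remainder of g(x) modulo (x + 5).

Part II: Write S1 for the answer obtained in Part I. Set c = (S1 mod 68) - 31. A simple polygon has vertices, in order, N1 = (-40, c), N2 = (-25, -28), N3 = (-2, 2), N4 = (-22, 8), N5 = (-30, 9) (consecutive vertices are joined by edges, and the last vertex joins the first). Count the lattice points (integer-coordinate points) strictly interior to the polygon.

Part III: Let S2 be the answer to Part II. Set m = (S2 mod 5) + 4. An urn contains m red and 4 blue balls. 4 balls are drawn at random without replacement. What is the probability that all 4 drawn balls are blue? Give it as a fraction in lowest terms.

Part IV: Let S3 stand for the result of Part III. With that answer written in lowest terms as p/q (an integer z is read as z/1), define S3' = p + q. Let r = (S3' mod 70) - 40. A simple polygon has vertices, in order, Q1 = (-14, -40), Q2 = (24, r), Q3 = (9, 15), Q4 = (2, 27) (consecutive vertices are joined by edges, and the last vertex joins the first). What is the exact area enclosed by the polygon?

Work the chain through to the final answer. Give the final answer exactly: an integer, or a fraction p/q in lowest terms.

2613/2

Part I: remainder = value at the root: -4*(-5)^3 - 6*(-5)^2 - 4*(-5)^1 + 9 = (500) + (-150) + (20) + (9) = 379; answer 379
Part II: S1 = 379; c = 8; cross terms: (-40*-28 - -25*8)=1320, (-25*2 - -2*-28)=-106, (-2*8 - -22*2)=28, (-22*9 - -30*8)=42, (-30*8 - -40*9)=120; twice the area = |1404| = 1404; area = 702; boundary points = 3 + 1 + 2 + 1 + 1 = 8; strictly interior points = area - boundary/2 + 1 = 699; answer 699
Part III: S2 = 699; m = 8; total draws C(12,4) = 495; favorable C(4,4) = 1; P = 1/495; answer 1/495
Part IV: S3 = 1/495; threaded value p + q = 496; r = -34; cross terms: (-14*-34 - 24*-40)=1436, (24*15 - 9*-34)=666, (9*27 - 2*15)=213, (2*-40 - -14*27)=298; twice the area = |2613| = 2613; area = 2613/2; answer 2613/2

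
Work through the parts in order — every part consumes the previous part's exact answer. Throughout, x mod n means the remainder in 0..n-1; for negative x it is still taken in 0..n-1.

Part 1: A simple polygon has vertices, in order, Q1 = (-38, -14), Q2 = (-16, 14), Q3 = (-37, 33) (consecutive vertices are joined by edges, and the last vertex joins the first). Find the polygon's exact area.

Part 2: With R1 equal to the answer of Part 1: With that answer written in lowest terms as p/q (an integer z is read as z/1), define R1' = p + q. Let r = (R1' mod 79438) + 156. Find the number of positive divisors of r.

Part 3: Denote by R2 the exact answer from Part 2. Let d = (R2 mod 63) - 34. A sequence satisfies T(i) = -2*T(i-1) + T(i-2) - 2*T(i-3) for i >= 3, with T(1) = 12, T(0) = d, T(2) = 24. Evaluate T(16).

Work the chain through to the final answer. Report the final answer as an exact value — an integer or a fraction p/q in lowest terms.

Part 1: cross terms: (-38*14 - -16*-14)=-756, (-16*33 - -37*14)=-10, (-37*-14 - -38*33)=1772; twice the area = |1006| = 1006; area = 503; answer 503
Part 2: R1 = 503; threaded value p + q = 504; r = 660; 660 = 2^2 * 3 * 5 * 11; number of divisors = (2+1) * (1+1) * (1+1) * (1+1) = 24; answer 24
Part 3: R2 = 24; d = -10; T(3) = -2*(24) + 1*(12) - 2*(-10) = -16; iterating: T(3)=-16, T(4)=32, T(5)=-128, T(6)=320, T(7)=-832, T(8)=2240, T(9)=-5952, T(10)=15808, T(11)=-42048, T(12)=111808, T(13)=-297280, T(14)=790464, T(15)=-2101824, T(16)=5588672; answer 5588672

5588672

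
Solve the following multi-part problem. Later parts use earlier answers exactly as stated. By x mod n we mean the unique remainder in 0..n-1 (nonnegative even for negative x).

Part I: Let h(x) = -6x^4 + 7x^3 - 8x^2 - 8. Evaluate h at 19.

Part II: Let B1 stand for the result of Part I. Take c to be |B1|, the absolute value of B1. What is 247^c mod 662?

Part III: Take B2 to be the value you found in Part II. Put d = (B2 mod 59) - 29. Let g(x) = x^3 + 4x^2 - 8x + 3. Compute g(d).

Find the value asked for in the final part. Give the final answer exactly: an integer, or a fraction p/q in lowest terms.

Part I: -6*(19)^4 + 7*(19)^3 - 8*(19)^2 - 8 = (-781926) + (48013) + (-2888) + (-8) = -736809; answer -736809
Part II: B1 = -736809; c = 736809; squarings mod 662: 247^1=247, 247^2=105, 247^4=433, 247^8=143, 247^16=589, 247^32=33, 247^64=427, 247^128=279, 247^256=387, 247^512=157, 247^1024=155, 247^2048=193, 247^4096=177, 247^8192=215, 247^16384=547, 247^32768=647, 247^65536=225, 247^131072=313, 247^262144=655, 247^524288=49; 247^736809 = 247^1 * 247^8 * 247^32 * 247^512 * 247^1024 * 247^2048 * 247^4096 * 247^8192 * 247^65536 * 247^131072 * 247^524288 = 187 (mod 662); answer 187
Part III: B2 = 187; d = -19; 1*(-19)^3 + 4*(-19)^2 - 8*(-19)^1 + 3 = (-6859) + (1444) + (152) + (3) = -5260; answer -5260

-5260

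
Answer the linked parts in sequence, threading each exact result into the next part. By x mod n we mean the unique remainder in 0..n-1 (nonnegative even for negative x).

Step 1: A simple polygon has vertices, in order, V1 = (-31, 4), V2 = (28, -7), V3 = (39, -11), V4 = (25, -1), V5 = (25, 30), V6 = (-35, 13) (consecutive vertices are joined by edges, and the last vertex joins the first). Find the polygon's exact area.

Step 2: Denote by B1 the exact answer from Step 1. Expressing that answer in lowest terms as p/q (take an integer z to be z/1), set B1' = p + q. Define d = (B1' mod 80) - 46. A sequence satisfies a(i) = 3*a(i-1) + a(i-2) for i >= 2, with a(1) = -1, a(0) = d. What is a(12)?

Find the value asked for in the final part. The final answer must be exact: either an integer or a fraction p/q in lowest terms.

-6833925

Step 1: cross terms: (-31*-7 - 28*4)=105, (28*-11 - 39*-7)=-35, (39*-1 - 25*-11)=236, (25*30 - 25*-1)=775, (25*13 - -35*30)=1375, (-35*4 - -31*13)=263; twice the area = |2719| = 2719; area = 2719/2; answer 2719/2
Step 2: B1 = 2719/2; threaded value p + q = 2721; d = -45; a(2) = 3*(-1) + 1*(-45) = -48; iterating: a(2)=-48, a(3)=-145, a(4)=-483, a(5)=-1594, a(6)=-5265, a(7)=-17389, a(8)=-57432, a(9)=-189685, a(10)=-626487, a(11)=-2069146, a(12)=-6833925; answer -6833925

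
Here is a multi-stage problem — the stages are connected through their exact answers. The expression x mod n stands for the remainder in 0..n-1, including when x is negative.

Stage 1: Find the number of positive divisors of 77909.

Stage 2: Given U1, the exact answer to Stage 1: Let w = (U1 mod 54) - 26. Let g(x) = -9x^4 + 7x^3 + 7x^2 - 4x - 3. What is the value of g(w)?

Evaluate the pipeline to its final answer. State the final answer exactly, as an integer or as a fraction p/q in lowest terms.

-1493123

Stage 1: 77909 = 13^2 * 461; number of divisors = (2+1) * (1+1) = 6; answer 6
Stage 2: U1 = 6; w = -20; -9*(-20)^4 + 7*(-20)^3 + 7*(-20)^2 - 4*(-20)^1 - 3 = (-1440000) + (-56000) + (2800) + (80) + (-3) = -1493123; answer -1493123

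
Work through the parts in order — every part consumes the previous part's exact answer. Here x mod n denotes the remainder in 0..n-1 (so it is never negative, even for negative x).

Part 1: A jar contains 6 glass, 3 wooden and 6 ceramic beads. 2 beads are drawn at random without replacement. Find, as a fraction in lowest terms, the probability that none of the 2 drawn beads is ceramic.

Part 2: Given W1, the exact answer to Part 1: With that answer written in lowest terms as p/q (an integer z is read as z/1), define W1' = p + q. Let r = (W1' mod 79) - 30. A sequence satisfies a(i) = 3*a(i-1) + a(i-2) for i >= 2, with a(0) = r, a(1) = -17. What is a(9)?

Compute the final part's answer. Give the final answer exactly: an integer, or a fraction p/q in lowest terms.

-153731

Part 1: total draws C(15,2) = 105; favorable C(9,2) = 36; P = 12/35; answer 12/35
Part 2: W1 = 12/35; threaded value p + q = 47; r = 17; a(2) = 3*(-17) + 1*(17) = -34; iterating: a(2)=-34, a(3)=-119, a(4)=-391, a(5)=-1292, a(6)=-4267, a(7)=-14093, a(8)=-46546, a(9)=-153731; answer -153731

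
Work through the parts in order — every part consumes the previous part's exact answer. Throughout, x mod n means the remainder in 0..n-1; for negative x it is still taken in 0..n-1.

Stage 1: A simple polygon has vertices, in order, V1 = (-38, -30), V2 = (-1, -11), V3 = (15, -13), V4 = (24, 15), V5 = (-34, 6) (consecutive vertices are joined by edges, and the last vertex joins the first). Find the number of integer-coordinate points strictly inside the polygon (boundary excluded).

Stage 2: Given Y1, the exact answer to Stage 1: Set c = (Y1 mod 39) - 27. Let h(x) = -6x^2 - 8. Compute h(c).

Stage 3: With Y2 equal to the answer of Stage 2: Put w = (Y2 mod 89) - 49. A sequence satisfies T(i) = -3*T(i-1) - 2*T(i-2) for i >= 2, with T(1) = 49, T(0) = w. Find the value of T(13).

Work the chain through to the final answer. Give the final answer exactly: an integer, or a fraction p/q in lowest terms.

122899

Stage 1: cross terms: (-38*-11 - -1*-30)=388, (-1*-13 - 15*-11)=178, (15*15 - 24*-13)=537, (24*6 - -34*15)=654, (-34*-30 - -38*6)=1248; twice the area = |3005| = 3005; area = 3005/2; boundary points = 1 + 2 + 1 + 1 + 4 = 9; strictly interior points = area - boundary/2 + 1 = 1499; answer 1499
Stage 2: Y1 = 1499; c = -10; -6*(-10)^2 - 8 = (-600) + (-8) = -608; answer -608
Stage 3: Y2 = -608; w = -34; T(2) = -3*(49) - 2*(-34) = -79; iterating: T(2)=-79, T(3)=139, T(4)=-259, T(5)=499, T(6)=-979, T(7)=1939, T(8)=-3859, T(9)=7699, T(10)=-15379, T(11)=30739, T(12)=-61459, T(13)=122899; answer 122899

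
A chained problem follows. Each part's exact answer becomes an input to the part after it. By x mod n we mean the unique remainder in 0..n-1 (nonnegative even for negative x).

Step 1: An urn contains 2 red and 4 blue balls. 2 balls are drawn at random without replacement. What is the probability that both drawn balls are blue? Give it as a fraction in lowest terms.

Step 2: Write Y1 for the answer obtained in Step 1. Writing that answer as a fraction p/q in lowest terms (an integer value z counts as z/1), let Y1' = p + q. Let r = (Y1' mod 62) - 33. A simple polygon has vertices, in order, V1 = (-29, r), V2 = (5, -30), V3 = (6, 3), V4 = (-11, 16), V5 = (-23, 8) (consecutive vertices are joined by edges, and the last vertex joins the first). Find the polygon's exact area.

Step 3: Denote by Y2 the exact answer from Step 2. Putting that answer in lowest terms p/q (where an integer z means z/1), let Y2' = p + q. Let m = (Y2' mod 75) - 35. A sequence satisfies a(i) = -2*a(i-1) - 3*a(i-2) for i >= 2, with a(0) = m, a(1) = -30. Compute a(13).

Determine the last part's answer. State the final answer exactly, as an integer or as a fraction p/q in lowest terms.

Step 1: total draws C(6,2) = 15; favorable C(4,2) = 6; P = 2/5; answer 2/5
Step 2: Y1 = 2/5; threaded value p + q = 7; r = -26; cross terms: (-29*-30 - 5*-26)=1000, (5*3 - 6*-30)=195, (6*16 - -11*3)=129, (-11*8 - -23*16)=280, (-23*-26 - -29*8)=830; twice the area = |2434| = 2434; area = 1217; answer 1217
Step 3: Y2 = 1217; threaded value p + q = 1218; m = -17; a(2) = -2*(-30) - 3*(-17) = 111; iterating: a(2)=111, a(3)=-132, a(4)=-69, a(5)=534, a(6)=-861, a(7)=120, a(8)=2343, a(9)=-5046, a(10)=3063, a(11)=9012, a(12)=-27213, a(13)=27390; answer 27390

27390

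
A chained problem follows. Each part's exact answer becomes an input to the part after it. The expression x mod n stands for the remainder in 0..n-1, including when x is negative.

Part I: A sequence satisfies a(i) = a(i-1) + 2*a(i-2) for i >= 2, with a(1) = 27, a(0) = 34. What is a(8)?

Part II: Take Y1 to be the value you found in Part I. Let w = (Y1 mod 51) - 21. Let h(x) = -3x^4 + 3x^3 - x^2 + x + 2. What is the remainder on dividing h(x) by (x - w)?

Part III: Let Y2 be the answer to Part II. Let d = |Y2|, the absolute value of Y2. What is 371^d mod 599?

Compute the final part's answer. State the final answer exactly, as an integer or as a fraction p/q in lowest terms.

100

Part I: a(2) = 1*(27) + 2*(34) = 95; iterating: a(2)=95, a(3)=149, a(4)=339, a(5)=637, a(6)=1315, a(7)=2589, a(8)=5219; answer 5219
Part II: Y1 = 5219; w = -4; remainder = value at the root: -3*(-4)^4 + 3*(-4)^3 - 1*(-4)^2 + 1*(-4)^1 + 2 = (-768) + (-192) + (-16) + (-4) + (2) = -978; answer -978
Part III: Y2 = -978; d = 978; squarings mod 599: 371^1=371, 371^2=470, 371^4=468, 371^8=389, 371^16=373, 371^32=161, 371^64=164, 371^128=540, 371^256=486, 371^512=190; 371^978 = 371^2 * 371^16 * 371^64 * 371^128 * 371^256 * 371^512 = 100 (mod 599); answer 100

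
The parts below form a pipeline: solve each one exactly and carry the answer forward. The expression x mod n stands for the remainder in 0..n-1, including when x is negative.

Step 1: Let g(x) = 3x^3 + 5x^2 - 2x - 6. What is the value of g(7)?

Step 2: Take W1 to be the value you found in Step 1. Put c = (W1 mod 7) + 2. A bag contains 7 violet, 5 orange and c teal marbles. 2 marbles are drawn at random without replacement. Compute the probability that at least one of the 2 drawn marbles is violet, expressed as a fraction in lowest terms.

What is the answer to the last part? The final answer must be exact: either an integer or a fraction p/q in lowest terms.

Step 1: 3*(7)^3 + 5*(7)^2 - 2*(7)^1 - 6 = (1029) + (245) + (-14) + (-6) = 1254; answer 1254
Step 2: W1 = 1254; c = 3; total draws C(15,2) = 105; complement C(8,2) = 28; favorable 105 - 28 = 77; P = 11/15; answer 11/15

11/15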